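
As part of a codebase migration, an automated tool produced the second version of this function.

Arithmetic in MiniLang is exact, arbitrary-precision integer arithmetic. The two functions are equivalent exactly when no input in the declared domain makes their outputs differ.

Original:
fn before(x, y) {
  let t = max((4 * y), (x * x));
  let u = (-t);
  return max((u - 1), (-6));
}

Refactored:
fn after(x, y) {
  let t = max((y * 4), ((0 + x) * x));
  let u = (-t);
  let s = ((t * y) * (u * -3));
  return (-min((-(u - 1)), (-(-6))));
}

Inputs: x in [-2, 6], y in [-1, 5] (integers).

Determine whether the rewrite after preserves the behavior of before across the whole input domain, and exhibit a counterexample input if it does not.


The suspicious-looking change has no observable effect anywhere in the declared ranges.
Tracing x=0, y=4: before: t=16, then u=-16, then returns -6 | after: t=16, then u=-16, then s=3072, then returns -6 — matching result -6.
An exhaustive pass over the 63 declared inputs shows identical outputs.
verdict: equivalent


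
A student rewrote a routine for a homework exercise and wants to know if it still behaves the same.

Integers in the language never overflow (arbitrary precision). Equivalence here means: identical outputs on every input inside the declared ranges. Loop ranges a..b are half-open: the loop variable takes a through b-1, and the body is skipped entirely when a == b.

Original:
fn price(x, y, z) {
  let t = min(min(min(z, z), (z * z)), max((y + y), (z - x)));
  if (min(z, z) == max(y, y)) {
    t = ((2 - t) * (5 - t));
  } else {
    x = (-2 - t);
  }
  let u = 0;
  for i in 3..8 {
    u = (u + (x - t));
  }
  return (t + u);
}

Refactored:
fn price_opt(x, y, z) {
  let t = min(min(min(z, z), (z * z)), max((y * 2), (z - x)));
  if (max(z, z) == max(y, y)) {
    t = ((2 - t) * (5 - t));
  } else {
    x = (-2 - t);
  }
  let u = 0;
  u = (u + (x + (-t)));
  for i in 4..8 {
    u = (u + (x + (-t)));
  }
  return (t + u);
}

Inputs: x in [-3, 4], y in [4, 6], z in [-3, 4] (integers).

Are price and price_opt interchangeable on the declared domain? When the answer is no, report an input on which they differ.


Equivalent. The suspicious edit (`min(z, z)` became `max(z, z)`) never changes the result for any input inside the declared domain.
An exhaustive pass over the 192 declared inputs shows identical outputs.
One worked example (x=4, y=6, z=-3) — price: t becomes -3; next (min(z, z) == max(y, y)) evaluates to false; next x becomes 1; next u becomes 0; next at i=3:; next u becomes 4; next at i=4:; next u becomes 8; next at i=5:; next u becomes 12; next at i=6:; next u becomes 16; next at i=7:; next u becomes 20; next final value 17; price_opt: t becomes -3; next (max(z, z) == max(y, y)) evaluates to false; next x becomes 1; next u becomes 0; next u becomes 4; next at i=4:; next u becomes 8; next at i=5:; next u becomes 12; next at i=6:; next u becomes 16; next at i=7:; next u becomes 20; next final value 17; agreement on 17.
verdict: equivalent


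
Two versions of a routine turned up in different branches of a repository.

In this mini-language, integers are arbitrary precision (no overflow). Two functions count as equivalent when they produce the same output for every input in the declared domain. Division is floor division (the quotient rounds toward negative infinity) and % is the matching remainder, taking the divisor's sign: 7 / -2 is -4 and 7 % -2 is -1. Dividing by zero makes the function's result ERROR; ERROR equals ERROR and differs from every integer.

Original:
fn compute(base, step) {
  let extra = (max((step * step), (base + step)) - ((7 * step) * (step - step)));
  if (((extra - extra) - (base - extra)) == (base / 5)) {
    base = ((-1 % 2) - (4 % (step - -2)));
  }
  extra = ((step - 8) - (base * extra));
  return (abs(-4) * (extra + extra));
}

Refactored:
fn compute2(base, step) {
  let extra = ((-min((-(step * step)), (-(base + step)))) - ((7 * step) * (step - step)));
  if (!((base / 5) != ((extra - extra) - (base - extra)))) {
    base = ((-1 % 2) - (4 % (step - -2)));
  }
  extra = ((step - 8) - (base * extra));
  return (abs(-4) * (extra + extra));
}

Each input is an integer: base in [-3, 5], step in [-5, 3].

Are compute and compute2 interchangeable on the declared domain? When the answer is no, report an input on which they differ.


Comparing the listings, the differences include: min/max/abs usage differs; also comparison usage differs; also boolean connective usage differs.
Tracing base=5, step=3: compute: extra becomes 9; next (((extra - extra) - (base - extra)) == (base / 5)) evaluates to false; next extra becomes -50; next final value -400 | compute2: extra becomes 9; next (!((base / 5) != ((extra - extra) - (base - extra)))) evaluates to false; next extra becomes -50; next final value -400 — matching result -400.
Across all 81 domain points the two functions coincide.
verdict: equivalent


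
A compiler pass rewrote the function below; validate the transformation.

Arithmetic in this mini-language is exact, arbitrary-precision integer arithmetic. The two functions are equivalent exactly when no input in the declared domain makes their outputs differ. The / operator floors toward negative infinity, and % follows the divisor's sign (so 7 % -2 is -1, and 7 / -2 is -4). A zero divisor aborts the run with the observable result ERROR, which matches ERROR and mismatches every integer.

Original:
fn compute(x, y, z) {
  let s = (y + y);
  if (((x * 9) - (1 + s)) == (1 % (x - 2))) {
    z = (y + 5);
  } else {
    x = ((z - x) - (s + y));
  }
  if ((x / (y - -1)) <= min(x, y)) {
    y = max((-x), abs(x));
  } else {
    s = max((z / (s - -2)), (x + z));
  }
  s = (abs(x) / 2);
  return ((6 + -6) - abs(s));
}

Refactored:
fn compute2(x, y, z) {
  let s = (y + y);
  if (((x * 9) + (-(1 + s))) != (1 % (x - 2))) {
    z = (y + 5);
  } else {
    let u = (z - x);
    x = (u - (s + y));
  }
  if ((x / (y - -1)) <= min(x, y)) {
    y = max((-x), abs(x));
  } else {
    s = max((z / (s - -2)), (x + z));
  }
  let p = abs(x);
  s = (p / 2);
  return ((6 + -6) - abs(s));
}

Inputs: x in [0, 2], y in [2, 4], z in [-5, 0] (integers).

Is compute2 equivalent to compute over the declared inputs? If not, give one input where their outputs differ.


Try x=0, y=2, z=-5.
compute: s becomes 4; next (((x * 9) - (1 + s)) == (1 % (x - 2))) evaluates to false; next x becomes -11; next ((x / (y - -1)) <= min(x, y)) evaluates to false; next s becomes -1; next s becomes 5; next final value -5
compute2: s becomes 4; next (((x * 9) + (-(1 + s))) != (1 % (x - 2))) evaluates to true; next z becomes 7; next ((x / (y - -1)) <= min(x, y)) evaluates to true; next y becomes 0; next p becomes 0; next s becomes 0; next final value 0
-5 and 0 differ, so these are not the same function on this domain.
verdict: not equivalent; witness: x=0, y=2, z=-5


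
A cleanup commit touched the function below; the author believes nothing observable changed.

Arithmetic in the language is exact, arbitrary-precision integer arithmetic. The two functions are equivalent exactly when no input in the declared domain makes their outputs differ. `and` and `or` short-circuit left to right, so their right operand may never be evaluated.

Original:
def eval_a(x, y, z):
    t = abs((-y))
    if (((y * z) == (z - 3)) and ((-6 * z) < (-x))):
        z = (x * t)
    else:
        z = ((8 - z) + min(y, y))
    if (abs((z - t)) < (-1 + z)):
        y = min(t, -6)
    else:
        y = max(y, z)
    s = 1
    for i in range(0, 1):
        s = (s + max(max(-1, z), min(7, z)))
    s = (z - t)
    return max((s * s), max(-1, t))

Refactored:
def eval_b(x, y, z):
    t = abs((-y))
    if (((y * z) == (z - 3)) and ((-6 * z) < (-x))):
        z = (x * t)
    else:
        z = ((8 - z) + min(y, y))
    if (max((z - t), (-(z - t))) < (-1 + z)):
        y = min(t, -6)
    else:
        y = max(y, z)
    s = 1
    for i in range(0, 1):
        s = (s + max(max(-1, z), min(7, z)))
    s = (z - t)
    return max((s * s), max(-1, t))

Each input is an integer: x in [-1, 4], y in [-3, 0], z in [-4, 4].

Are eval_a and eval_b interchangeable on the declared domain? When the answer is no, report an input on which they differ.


Although arithmetic usage differs, plus min/max/abs usage differs, 216/216 inputs agree.
verdict: equivalent


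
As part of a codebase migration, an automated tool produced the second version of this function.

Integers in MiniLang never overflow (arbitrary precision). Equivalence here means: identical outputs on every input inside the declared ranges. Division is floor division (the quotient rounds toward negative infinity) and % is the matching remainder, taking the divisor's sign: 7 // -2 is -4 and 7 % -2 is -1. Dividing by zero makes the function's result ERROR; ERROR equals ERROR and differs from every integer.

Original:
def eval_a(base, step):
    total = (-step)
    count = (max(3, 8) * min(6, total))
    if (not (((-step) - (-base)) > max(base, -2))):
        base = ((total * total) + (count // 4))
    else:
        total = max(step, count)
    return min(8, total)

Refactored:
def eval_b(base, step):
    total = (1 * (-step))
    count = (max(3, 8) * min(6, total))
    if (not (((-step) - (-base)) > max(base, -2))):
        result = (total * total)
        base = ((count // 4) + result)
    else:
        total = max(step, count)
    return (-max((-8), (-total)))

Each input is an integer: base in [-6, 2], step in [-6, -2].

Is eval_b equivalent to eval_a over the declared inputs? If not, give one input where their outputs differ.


This is a faithful refactor — statement counts differ, plus local variable names differ, plus min/max/abs usage differs, plus constant usage differs, plus arithmetic usage differs, but the computed results match everywhere.
Tracing base=-2, step=-2: eval_a: total=2, then count=16, then (not (((-step) - (-base)) > max(base, -2))) is false, then total=16, then returns 8 | eval_b: total=2, then count=16, then (not (((-step) - (-base)) > max(base, -2))) is false, then total=16, then returns 8 — matching result 8.
Across all 45 domain points the two functions coincide.
verdict: equivalent


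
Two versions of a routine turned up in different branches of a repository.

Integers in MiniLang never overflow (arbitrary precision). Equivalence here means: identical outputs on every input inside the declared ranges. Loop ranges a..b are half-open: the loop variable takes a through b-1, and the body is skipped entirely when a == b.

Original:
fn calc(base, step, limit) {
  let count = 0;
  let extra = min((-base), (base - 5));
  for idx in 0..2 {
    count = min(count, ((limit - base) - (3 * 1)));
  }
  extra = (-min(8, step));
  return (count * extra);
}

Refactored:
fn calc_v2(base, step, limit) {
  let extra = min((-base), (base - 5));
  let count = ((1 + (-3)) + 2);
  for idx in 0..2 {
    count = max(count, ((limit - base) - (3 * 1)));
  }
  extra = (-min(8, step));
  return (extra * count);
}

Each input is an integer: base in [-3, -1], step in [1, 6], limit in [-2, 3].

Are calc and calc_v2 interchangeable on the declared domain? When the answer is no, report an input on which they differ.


There is a counterexample at base=-3, step=1, limit=-2: 2 on one side, 0 on the other.
calc: count = 0; extra = -8; [idx=0]; count = -2; [idx=1]; count = -2; extra = -1; return 2
calc_v2: extra = -8; count = 0; [idx=0]; count = 0; [idx=1]; count = 0; extra = -1; return 0
verdict: not equivalent; witness: base=-3, step=1, limit=-2


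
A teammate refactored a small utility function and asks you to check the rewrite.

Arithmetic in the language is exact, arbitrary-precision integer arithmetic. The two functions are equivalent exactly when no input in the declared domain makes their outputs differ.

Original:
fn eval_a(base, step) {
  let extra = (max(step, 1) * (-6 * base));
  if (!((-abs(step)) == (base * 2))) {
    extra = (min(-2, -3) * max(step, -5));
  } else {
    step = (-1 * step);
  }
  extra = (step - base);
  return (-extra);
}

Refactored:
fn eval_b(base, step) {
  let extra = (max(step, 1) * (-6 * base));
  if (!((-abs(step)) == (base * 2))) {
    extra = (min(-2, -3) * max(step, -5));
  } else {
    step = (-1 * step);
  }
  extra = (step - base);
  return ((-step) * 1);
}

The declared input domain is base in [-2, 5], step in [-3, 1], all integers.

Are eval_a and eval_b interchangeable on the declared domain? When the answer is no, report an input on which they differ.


Try base=-2, step=-3.
eval_a: extra := 12 | (!((-abs(step)) == (base * 2))): true | extra := 9 | extra := -1 | result 1
eval_b: extra := 12 | (!((-abs(step)) == (base * 2))): true | extra := 9 | extra := -1 | result 3
1 vs 3 — the two versions disagree here.
verdict: not equivalent; witness: base=-2, step=-3


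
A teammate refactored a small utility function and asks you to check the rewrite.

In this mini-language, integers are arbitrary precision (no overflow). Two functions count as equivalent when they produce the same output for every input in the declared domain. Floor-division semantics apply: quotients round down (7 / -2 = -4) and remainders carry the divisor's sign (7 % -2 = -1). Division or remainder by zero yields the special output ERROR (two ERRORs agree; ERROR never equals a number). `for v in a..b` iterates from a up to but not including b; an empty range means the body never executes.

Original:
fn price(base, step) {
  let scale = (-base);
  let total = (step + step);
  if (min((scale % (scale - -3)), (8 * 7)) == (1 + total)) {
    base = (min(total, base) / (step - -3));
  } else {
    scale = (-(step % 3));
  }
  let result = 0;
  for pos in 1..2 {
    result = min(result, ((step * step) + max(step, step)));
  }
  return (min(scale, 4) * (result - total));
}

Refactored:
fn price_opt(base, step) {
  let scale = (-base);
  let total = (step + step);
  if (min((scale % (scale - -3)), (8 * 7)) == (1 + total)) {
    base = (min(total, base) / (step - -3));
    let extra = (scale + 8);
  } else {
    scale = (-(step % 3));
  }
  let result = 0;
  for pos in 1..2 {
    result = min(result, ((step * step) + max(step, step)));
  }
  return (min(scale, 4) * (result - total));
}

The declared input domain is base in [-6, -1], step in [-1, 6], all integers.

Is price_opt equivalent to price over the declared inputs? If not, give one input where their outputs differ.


The two versions differ — the changes include local variable names differ; statement counts differ; constant usage differs; arithmetic usage differs.
One worked example (base=-1, step=5) — price: scale = 1; total = 10; (min((scale % (scale - -3)), (8 * 7)) == (1 + total)) -> false; scale = -2; result = 0; [pos=1]; result = 0; return 20; price_opt: scale = 1; total = 10; (min((scale % (scale - -3)), (8 * 7)) == (1 + total)) -> false; scale = -2; result = 0; [pos=1]; result = 0; return 20; agreement on 20.
Checked all 48 inputs in the declared domain: the outputs agree on every one.
verdict: equivalent


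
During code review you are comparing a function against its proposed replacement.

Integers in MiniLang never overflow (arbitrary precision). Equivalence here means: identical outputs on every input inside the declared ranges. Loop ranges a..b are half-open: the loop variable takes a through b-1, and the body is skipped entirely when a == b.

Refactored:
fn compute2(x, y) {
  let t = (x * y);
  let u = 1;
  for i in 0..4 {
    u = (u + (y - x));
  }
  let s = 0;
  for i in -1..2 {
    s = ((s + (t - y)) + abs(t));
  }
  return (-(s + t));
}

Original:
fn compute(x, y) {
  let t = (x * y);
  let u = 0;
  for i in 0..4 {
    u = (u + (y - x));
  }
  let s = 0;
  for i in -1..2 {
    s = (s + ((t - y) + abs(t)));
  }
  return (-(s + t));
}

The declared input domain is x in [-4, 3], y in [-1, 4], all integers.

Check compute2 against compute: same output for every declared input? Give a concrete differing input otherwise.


The one real change (`0` became `1`) has no effect anywhere in the declared ranges; all 48 inputs agree.
verdict: equivalent


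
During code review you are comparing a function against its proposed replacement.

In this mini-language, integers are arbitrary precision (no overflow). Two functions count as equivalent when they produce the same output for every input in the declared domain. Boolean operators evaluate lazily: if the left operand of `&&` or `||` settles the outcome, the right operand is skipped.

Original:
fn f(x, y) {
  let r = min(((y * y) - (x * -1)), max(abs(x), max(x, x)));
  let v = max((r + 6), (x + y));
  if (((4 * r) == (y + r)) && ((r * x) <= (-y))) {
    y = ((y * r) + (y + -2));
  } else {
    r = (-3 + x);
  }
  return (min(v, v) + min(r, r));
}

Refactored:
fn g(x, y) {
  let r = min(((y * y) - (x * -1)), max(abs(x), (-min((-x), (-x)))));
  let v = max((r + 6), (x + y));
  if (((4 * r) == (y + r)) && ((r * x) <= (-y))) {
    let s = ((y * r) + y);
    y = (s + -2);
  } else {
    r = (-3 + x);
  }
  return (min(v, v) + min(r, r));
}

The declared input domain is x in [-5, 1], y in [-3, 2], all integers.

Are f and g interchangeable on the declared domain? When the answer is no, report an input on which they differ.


This is a faithful refactor — min/max/abs usage differs; also statement counts differ; also local variable names differ, but the computed results match everywhere.
Tracing x=-3, y=-2: f: r=1, then v=7, then (((4 * r) == (y + r)) && ((r * x) <= (-y))) is false, then r=-6, then returns 1 | g: r=1, then v=7, then (((4 * r) == (y + r)) && ((r * x) <= (-y))) is false, then r=-6, then returns 1 — matching result 1.
Checked all 42 inputs in the declared domain: the outputs agree on every one.
verdict: equivalent


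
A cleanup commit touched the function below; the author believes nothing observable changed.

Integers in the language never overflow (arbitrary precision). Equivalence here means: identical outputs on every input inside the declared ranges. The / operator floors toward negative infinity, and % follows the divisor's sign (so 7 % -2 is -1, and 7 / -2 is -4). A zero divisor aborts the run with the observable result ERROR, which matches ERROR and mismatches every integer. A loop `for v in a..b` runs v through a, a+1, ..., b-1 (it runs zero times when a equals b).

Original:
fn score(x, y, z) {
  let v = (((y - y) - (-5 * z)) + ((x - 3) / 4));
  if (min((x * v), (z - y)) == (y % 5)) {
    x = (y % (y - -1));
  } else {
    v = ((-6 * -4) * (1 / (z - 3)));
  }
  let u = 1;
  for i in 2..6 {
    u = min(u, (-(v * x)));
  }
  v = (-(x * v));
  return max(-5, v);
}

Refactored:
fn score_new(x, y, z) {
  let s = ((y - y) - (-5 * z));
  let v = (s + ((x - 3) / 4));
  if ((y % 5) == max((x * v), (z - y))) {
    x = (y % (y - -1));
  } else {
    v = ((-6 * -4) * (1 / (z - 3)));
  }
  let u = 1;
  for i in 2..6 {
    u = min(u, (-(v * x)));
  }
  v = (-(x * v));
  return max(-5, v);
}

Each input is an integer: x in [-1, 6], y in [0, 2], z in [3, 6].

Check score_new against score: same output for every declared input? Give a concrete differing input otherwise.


x=-1, y=2, z=4 yields 24 from score but -5 from score_new.
verdict: not equivalent; witness: x=-1, y=2, z=4


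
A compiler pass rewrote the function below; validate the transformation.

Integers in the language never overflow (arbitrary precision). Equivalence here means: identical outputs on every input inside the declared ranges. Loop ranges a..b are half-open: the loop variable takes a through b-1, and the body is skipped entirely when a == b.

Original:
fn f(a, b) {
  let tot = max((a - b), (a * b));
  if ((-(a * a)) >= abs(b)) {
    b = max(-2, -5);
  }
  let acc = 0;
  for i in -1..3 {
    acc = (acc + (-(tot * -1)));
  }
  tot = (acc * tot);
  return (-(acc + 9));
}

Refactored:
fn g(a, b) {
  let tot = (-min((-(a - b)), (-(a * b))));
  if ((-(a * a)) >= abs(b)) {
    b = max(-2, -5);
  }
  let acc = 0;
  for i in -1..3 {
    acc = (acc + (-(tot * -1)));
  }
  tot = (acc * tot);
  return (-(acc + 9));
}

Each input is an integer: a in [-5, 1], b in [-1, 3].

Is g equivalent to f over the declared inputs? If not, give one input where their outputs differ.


This is a faithful refactor — min/max/abs usage differs, but the computed results match everywhere.
One worked example (a=-1, b=1) — f: tot=-1, then ((-(a * a)) >= abs(b)) is false, then acc=0, then (i=-1), then acc=-1, then (i=0), then acc=-2, then (i=1), then acc=-3, then (i=2), then acc=-4, then tot=4, then returns -5; g: tot=-1, then ((-(a * a)) >= abs(b)) is false, then acc=0, then (i=-1), then acc=-1, then (i=0), then acc=-2, then (i=1), then acc=-3, then (i=2), then acc=-4, then tot=4, then returns -5; agreement on -5.
Every one of the 35 inputs gives matching results.
verdict: equivalent


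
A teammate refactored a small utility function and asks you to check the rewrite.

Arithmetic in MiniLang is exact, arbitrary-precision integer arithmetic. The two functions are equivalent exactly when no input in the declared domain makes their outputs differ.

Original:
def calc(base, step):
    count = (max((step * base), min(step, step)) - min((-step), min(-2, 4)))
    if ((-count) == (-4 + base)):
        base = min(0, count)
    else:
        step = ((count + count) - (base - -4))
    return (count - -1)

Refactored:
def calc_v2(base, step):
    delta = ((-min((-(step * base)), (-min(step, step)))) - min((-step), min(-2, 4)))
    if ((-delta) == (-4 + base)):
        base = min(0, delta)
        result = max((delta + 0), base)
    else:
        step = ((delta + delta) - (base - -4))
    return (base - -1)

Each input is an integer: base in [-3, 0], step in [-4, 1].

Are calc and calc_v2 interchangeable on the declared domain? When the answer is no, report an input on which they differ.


Try base=-3, step=-4.
calc: count=14, then ((-count) == (-4 + base)) is false, then step=27, then returns 15
calc_v2: delta=14, then ((-delta) == (-4 + base)) is false, then step=27, then returns -2
15 vs -2 — the two versions disagree here.
verdict: not equivalent; witness: base=-3, step=-4


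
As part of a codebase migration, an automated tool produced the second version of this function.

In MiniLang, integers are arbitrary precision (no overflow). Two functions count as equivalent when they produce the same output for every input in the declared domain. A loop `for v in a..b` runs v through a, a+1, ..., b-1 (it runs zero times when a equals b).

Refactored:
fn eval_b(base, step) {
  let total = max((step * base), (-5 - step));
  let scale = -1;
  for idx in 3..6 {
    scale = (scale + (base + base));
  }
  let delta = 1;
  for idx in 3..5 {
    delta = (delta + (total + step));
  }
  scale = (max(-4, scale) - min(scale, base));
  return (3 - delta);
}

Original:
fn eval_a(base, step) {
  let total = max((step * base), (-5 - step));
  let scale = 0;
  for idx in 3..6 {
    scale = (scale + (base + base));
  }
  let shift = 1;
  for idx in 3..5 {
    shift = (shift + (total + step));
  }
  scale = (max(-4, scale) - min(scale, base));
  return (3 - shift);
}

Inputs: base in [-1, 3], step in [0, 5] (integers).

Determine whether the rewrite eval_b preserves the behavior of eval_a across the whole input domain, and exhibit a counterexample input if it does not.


Equivalent. Although `0` became `-1`, no input in the stated domain can expose it.
An exhaustive pass over the 30 declared inputs shows identical outputs.
One worked example (base=1, step=5) — eval_a: total = 5; scale = 0; [idx=3]; scale = 2; [idx=4]; scale = 4; [idx=5]; scale = 6; shift = 1; [idx=3]; shift = 11; [idx=4]; shift = 21; scale = 5; return -18; eval_b: total = 5; scale = -1; [idx=3]; scale = 1; [idx=4]; scale = 3; [idx=5]; scale = 5; delta = 1; [idx=3]; delta = 11; [idx=4]; delta = 21; scale = 4; return -18; agreement on -18.
verdict: equivalent


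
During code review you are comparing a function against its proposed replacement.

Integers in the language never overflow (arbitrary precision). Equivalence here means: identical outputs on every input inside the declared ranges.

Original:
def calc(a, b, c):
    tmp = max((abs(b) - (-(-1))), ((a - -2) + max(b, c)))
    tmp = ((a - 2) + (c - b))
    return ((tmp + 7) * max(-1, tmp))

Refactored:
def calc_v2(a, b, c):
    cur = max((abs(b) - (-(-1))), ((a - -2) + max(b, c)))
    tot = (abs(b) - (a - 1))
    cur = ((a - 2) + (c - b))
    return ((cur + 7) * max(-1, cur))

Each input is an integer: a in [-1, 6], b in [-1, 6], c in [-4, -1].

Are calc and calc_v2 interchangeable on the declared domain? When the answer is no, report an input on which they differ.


The two versions differ — the changes include statement counts differ, plus local variable names differ, plus arithmetic usage differs, plus min/max/abs usage differs, plus constant usage differs.
As a probe, take a=6, b=4, c=-4: calc runs tmp becomes 12; next tmp becomes -4; next final value -3; calc_v2 runs cur becomes 12; next tot becomes -1; next cur becomes -4; next final value -3; both end at -3.
Checked all 256 inputs in the declared domain: the outputs agree on every one.
verdict: equivalent


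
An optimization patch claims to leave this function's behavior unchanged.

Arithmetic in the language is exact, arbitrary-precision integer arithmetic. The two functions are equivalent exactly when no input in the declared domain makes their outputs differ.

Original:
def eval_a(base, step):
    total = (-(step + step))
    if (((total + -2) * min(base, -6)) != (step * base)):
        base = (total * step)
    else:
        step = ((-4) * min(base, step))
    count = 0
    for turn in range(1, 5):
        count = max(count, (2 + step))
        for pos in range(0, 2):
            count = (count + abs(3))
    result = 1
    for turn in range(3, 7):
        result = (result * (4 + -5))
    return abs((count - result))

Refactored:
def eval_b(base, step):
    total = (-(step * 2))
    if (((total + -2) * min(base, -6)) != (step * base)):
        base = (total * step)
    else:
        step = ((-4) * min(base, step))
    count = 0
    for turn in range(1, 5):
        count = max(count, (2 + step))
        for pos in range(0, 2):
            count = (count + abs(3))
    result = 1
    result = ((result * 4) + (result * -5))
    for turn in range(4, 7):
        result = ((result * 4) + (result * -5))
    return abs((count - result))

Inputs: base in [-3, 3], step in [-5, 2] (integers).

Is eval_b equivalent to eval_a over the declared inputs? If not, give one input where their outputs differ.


The two versions differ — the changes include statement counts differ; also constant usage differs; also arithmetic usage differs; also loop structure differs.
As a probe, take base=1, step=-4: eval_a runs total := 8 | (((total + -2) * min(base, -6)) != (step * base)): true | base := -32 | count := 0 | iter turn=1: | count := 0 | iter pos=0: | count := 3 | iter pos=1: | count := 6 | iter turn=2: | count := 6 | iter pos=0: | count := 9 | iter pos=1: | count := 12 | iter turn=3: | count := 12 | iter pos=0: | count := 15 | iter pos=1: | count := 18 | iter turn=4: | count := 18 | iter pos=0: | count := 21 | iter pos=1: | count := 24 | result := 1 | iter turn=3: | result := -1 | iter turn=4: | result := 1 | iter turn=5: | result := -1 | iter turn=6: | result := 1 | result 23; eval_b runs total := 8 | (((total + -2) * min(base, -6)) != (step * base)): true | base := -32 | count := 0 | iter turn=1: | count := 0 | iter pos=0: | count := 3 | iter pos=1: | count := 6 | iter turn=2: | count := 6 | iter pos=0: | count := 9 | iter pos=1: | count := 12 | iter turn=3: | count := 12 | iter pos=0: | count := 15 | iter pos=1: | count := 18 | iter turn=4: | count := 18 | iter pos=0: | count := 21 | iter pos=1: | count := 24 | result := 1 | result := -1 | iter turn=4: | result := 1 | iter turn=5: | result := -1 | iter turn=6: | result := 1 | result 23; both end at 23.
Checked all 56 inputs in the declared domain: the outputs agree on every one.
verdict: equivalent


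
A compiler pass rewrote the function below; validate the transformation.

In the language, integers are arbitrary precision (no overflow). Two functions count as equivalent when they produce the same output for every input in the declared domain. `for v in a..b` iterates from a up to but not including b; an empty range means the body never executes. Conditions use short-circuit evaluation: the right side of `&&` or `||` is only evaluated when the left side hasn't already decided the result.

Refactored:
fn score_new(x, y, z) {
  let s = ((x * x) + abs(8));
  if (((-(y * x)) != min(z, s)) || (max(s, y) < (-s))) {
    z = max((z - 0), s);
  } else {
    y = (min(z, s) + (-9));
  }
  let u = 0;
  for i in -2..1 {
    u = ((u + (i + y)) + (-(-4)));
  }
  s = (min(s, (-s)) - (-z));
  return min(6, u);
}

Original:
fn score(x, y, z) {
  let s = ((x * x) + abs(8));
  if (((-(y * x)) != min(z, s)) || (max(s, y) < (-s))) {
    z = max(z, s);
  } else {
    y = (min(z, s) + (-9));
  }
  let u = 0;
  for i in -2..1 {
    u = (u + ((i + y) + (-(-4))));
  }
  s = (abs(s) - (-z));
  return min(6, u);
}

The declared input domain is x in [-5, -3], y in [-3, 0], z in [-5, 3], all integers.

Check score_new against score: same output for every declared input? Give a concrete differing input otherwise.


Equivalent. There is a behavioral-looking edit here, yet the outcome never shifts on this domain.
Sweeping the whole domain (108 inputs) finds no disagreement.
Tracing x=-3, y=-3, z=-5: score: s = 17; (((-(y * x)) != min(z, s)) || (max(s, y) < (-s))) -> true; z = 17; u = 0; [i=-2]; u = -1; [i=-1]; u = -1; [i=0]; u = 0; s = 34; return 0 | score_new: s = 17; (((-(y * x)) != min(z, s)) || (max(s, y) < (-s))) -> true; z = 17; u = 0; [i=-2]; u = -1; [i=-1]; u = -1; [i=0]; u = 0; s = 0; return 0 — matching result 0.
verdict: equivalent


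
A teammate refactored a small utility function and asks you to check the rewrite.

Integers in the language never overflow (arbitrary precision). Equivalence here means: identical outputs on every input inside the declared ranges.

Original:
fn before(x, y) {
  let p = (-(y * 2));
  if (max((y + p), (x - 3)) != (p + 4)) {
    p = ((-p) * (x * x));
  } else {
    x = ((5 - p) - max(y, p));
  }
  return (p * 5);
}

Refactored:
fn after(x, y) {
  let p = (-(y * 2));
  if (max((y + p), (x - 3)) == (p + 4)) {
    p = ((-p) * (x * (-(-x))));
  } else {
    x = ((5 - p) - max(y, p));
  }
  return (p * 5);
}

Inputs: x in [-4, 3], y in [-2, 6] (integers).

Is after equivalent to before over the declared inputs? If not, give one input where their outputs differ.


Evaluate both at x=-4, y=-2.
before: p := 4 | (max((y + p), (x - 3)) != (p + 4)): true | p := -64 | result -320
after: p := 4 | (max((y + p), (x - 3)) == (p + 4)): false | x := -3 | result 20
-320 != 20, so the rewrite changes behavior.
verdict: not equivalent; witness: x=-4, y=-2


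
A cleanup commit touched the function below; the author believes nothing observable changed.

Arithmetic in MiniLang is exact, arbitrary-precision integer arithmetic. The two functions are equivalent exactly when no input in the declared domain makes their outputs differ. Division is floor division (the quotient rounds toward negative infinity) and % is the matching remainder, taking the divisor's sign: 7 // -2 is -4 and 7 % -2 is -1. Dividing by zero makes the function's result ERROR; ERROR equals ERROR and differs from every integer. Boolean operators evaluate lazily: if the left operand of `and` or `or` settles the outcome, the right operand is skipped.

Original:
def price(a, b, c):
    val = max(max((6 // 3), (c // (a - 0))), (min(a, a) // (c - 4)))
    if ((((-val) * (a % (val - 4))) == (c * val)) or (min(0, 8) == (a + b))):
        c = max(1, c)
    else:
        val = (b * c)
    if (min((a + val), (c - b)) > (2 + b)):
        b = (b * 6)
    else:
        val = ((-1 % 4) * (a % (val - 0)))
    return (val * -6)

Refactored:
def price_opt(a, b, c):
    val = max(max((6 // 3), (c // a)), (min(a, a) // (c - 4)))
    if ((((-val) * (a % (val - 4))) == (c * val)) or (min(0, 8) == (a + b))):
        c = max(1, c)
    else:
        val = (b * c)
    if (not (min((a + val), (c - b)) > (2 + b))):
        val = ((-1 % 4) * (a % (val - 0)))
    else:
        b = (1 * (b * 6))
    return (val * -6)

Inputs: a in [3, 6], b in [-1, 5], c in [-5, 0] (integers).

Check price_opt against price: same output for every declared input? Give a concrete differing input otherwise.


Side by side, the visible changes include: boolean connective usage differs, and arithmetic usage differs, and constant usage differs.
Tracing a=3, b=5, c=-5: price: val becomes 2; next ((((-val) * (a % (val - 4))) == (c * val)) or (min(0, 8) == (a + b))) evaluates to false; next val becomes -25; next (min((a + val), (c - b)) > (2 + b)) evaluates to false; next val becomes -66; next final value 396 | price_opt: val becomes 2; next ((((-val) * (a % (val - 4))) == (c * val)) or (min(0, 8) == (a + b))) evaluates to false; next val becomes -25; next (not (min((a + val), (c - b)) > (2 + b))) evaluates to true; next val becomes -66; next final value 396 — matching result 396.
Across all 168 domain points the two functions coincide.
verdict: equivalent


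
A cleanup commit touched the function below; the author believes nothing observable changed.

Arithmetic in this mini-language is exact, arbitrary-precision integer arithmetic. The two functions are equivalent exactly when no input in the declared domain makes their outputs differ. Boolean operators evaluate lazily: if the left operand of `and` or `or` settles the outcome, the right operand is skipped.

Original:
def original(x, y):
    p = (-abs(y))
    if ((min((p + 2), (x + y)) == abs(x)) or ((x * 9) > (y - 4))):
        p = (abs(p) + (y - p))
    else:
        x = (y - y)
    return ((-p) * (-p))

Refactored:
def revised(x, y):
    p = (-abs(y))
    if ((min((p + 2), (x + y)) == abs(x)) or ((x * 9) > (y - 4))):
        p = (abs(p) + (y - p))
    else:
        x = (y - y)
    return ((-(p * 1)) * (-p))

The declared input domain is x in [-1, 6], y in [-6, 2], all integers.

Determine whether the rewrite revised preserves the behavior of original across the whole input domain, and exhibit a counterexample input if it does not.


This is a faithful refactor — constant usage differs; arithmetic usage differs, but the computed results match everywhere.
Tracing x=-1, y=-5: original: p becomes -5; next ((min((p + 2), (x + y)) == abs(x)) or ((x * 9) > (y - 4))) evaluates to false; next x becomes 0; next final value 25 | revised: p becomes -5; next ((min((p + 2), (x + y)) == abs(x)) or ((x * 9) > (y - 4))) evaluates to false; next x becomes 0; next final value 25 — matching result 25.
Checked all 72 inputs in the declared domain: the outputs agree on every one.
verdict: equivalent


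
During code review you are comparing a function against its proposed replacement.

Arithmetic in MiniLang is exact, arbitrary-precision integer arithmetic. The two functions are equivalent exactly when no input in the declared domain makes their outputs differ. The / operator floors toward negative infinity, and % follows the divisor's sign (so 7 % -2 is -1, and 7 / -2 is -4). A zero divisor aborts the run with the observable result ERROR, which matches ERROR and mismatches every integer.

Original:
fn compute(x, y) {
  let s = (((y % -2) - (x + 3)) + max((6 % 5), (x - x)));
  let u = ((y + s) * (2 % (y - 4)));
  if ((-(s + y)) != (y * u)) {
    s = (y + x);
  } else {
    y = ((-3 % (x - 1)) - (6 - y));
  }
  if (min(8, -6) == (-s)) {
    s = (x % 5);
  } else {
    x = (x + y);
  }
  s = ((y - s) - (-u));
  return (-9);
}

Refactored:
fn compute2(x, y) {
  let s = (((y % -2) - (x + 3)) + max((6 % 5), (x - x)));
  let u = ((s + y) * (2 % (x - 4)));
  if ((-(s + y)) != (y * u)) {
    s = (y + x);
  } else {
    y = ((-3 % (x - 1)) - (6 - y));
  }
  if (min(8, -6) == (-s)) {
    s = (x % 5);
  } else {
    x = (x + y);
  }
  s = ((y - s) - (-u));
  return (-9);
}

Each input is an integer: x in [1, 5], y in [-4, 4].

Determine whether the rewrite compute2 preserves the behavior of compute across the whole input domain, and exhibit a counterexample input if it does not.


Take x=1, y=4.
compute: s := -3 | divide-by-zero, output ERROR
compute2: s := -3 | u := -1 | ((-(s + y)) != (y * u)): true | s := 5 | (min(8, -6) == (-s)): false | x := 5 | s := -2 | result -9
ERROR and -9 differ, so these are not the same function on this domain.
verdict: not equivalent; witness: x=1, y=4


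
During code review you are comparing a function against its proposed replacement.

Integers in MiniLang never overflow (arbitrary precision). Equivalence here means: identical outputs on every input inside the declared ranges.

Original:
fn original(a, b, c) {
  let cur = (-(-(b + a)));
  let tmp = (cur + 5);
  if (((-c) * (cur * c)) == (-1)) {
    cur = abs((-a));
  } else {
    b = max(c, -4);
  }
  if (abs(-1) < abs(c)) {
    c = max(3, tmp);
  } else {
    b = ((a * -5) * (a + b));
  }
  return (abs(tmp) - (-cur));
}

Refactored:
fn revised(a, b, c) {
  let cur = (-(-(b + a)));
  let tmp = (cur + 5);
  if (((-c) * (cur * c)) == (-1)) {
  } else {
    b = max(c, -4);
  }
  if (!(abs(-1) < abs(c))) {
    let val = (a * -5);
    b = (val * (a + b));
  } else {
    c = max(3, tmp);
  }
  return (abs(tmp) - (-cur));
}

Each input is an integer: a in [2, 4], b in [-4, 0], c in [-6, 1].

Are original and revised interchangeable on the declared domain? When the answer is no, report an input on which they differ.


The rewrite breaks on a=2, b=-1, c=-1, where the results are 8 and 7.
original: cur=1, then tmp=6, then (((-c) * (cur * c)) == (-1)) is true, then cur=2, then (abs(-1) < abs(c)) is false, then b=-10, then returns 8
revised: cur=1, then tmp=6, then (((-c) * (cur * c)) == (-1)) is true, then (!(abs(-1) < abs(c))) is true, then val=-10, then b=-10, then returns 7
verdict: not equivalent; witness: a=2, b=-1, c=-1


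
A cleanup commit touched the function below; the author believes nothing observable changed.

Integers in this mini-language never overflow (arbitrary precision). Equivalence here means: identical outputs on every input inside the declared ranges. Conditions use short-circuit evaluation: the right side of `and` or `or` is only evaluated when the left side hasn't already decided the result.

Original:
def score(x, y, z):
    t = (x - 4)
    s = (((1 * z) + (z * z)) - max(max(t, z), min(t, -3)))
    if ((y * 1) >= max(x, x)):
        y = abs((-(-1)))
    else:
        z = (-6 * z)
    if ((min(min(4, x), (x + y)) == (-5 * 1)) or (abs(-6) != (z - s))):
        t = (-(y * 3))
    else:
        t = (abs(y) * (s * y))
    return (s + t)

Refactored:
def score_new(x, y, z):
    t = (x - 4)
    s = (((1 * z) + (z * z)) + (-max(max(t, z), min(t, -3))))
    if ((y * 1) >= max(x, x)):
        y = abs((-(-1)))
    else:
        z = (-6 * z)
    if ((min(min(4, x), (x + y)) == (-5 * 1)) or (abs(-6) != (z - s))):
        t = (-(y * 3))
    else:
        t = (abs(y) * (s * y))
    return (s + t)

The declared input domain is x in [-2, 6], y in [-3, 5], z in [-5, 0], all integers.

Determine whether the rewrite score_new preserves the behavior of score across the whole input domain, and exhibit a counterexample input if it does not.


Behavior is preserved: although arithmetic usage differs, the outputs never diverge.
As a probe, take x=0, y=4, z=-4: score runs t = -4; s = 16; ((y * 1) >= max(x, x)) -> true; y = 1; ((min(min(4, x), (x + y)) == (-5 * 1)) or (abs(-6) != (z - s))) -> true; t = -3; return 13; score_new runs t = -4; s = 16; ((y * 1) >= max(x, x)) -> true; y = 1; ((min(min(4, x), (x + y)) == (-5 * 1)) or (abs(-6) != (z - s))) -> true; t = -3; return 13; both end at 13.
Checked all 486 inputs in the declared domain: the outputs agree on every one.
verdict: equivalent


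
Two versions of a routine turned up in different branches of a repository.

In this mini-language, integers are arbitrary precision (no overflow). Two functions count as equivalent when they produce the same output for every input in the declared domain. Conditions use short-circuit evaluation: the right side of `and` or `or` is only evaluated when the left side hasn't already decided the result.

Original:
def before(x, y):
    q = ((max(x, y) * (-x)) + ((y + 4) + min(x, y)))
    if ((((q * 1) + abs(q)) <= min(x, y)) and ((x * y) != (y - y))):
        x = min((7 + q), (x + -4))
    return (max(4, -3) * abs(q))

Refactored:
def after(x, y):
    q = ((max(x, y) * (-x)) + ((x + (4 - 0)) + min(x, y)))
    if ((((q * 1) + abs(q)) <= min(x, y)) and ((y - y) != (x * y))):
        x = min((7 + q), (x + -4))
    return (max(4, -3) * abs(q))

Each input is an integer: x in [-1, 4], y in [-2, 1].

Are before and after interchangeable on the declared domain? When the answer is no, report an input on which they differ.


These are not equivalent — on x=-1, y=-2 the outputs split (4 vs 0).
before: q := -1 | ((((q * 1) + abs(q)) <= min(x, y)) and ((x * y) != (y - y))): false | result 4
after: q := 0 | ((((q * 1) + abs(q)) <= min(x, y)) and ((y - y) != (x * y))): false | result 0
verdict: not equivalent; witness: x=-1, y=-2
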